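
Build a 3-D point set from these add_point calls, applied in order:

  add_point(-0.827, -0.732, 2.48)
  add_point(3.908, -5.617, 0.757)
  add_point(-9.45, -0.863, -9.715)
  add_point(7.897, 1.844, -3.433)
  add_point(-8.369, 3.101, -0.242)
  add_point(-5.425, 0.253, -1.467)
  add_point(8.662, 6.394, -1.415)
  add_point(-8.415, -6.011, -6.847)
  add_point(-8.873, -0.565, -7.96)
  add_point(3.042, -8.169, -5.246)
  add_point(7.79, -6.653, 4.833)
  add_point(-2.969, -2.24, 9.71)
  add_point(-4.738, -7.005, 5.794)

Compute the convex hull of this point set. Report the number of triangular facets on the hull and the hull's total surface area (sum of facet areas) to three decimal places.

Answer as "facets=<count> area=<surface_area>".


facets=14 area=838.563

Extreme-point indices: [2, 3, 4, 6, 7, 9, 10, 11, 12] — 9 of 13 on the boundary.

Per-facet area ½‖(b−a)×(c−a)‖:
  f1: (p10, p11, p6) → 90.9433
  f2: (p3, p6, p2) → 42.8771
  f3: (p3, p9, p2) → 85.3544
  f4: (p3, p10, p6) → 27.7366
  f5: (p3, p10, p9) → 56.7418
  f6: (p4, p6, p2) → 89.1827
  f7: (p4, p11, p6) → 104.2150
  f8: (p12, p4, p11) → 38.4708
  f9: (p12, p10, p9) → 66.0345
  f10: (p12, p10, p11) → 39.0566
  f11: (p7, p9, p2) → 32.3960
  f12: (p7, p12, p9) → 70.6690
  f13: (p7, p4, p2) → 30.6379
  f14: (p7, p12, p4) → 64.2469
Σ area = 838.563

Euler: V−E+F = 9−21+14 = 2.


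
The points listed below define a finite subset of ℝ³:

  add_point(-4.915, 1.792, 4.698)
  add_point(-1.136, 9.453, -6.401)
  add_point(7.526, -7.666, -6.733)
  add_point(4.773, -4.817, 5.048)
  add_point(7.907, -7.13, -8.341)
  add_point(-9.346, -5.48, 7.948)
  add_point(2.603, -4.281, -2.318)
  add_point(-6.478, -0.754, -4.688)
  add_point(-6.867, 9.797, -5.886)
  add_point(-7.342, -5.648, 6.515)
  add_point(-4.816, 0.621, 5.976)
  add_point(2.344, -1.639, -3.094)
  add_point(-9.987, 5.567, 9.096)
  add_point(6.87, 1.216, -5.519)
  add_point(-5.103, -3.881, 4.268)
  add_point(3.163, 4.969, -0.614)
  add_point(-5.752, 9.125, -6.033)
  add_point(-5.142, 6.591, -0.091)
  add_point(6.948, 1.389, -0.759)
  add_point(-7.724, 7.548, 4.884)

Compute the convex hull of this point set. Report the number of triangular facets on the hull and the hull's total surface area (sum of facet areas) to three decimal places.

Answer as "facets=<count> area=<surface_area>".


facets=22 area=947.991

Hull vertices (13/20): indices [1, 2, 3, 4, 5, 7, 8, 12, 13, 15, 16, 18, 19].

Triangle areas on the boundary:
  f1: (p18, p2, p4) → 9.1030
  f2: (p5, p8, p12) → 87.2378
  f3: (p5, p2, p4) → 13.1431
  f4: (p15, p18, p12) → 33.2597
  f5: (p1, p15, p18) → 15.5447
  f6: (p3, p18, p2) → 46.5653
  f7: (p3, p5, p2) → 82.3134
  f8: (p3, p18, p12) → 81.0092
  f9: (p3, p5, p12) → 80.2212
  f10: (p7, p8, p4) → 78.6924
  f11: (p7, p5, p4) → 107.6504
  f12: (p7, p5, p8) → 65.9495
  f13: (p16, p8, p4) → 4.5012
  f14: (p16, p1, p4) → 39.9982
  f15: (p16, p1, p8) → 1.7453
  f16: (p13, p18, p4) → 19.7924
  f17: (p13, p1, p4) → 34.9480
  f18: (p13, p1, p18) → 27.3880
  f19: (p19, p15, p12) → 24.1904
  f20: (p19, p1, p15) → 51.2257
  f21: (p19, p8, p12) → 12.0760
  f22: (p19, p1, p8) → 31.4360
Σ area = 947.991

Euler: V−E+F = 13−33+22 = 2.


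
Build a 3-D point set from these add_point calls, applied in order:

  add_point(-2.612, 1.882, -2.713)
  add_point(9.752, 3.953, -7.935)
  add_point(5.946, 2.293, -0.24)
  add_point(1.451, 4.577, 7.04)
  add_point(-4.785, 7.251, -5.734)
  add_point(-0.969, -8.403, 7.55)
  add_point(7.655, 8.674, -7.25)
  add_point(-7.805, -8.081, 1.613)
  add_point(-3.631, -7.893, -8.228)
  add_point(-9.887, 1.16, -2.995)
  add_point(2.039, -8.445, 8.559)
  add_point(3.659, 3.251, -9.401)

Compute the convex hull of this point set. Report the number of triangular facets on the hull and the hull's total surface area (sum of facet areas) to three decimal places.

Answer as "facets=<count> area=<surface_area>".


Hull vertices (11/12): indices [1, 2, 3, 4, 5, 6, 7, 8, 9, 10, 11].

Triangle areas on the boundary:
  f1: (p8, p10, p1) → 154.0261
  f2: (p3, p6, p1) → 41.9347
  f3: (p7, p8, p9) → 52.9373
  f4: (p7, p3, p9) → 79.4823
  f5: (p4, p8, p9) → 51.0108
  f6: (p4, p3, p9) → 59.9972
  f7: (p4, p3, p6) → 87.0646
  f8: (p11, p6, p1) → 15.8768
  f9: (p11, p8, p1) → 33.7425
  f10: (p11, p4, p6) → 35.4276
  f11: (p11, p4, p8) → 66.2413
  f12: (p2, p10, p1) → 38.1477
  f13: (p2, p3, p1) → 17.2341
  f14: (p2, p3, p10) → 57.1207
  f15: (p5, p8, p10) → 22.3985
  f16: (p5, p7, p8) → 46.0573
  f17: (p5, p3, p10) → 20.7313
  f18: (p5, p7, p3) → 59.6745
Σ area = 939.105

Euler characteristic 11−27+18 = 2 ✓

facets=18 area=939.105


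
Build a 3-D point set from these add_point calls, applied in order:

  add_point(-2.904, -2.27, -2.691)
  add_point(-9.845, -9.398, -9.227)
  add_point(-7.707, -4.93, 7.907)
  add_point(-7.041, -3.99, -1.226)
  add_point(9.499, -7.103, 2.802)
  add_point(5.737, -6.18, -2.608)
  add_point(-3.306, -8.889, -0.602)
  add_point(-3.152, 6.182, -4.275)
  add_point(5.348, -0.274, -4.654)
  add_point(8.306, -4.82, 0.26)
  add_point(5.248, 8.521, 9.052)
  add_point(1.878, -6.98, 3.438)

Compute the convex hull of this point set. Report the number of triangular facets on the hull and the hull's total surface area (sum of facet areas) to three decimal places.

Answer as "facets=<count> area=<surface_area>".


Extreme-point indices: [1, 2, 4, 5, 6, 7, 8, 9, 10, 11] — 10 of 12 on the boundary.

Triangle areas on the boundary:
  f1: (p2, p10, p4) → 140.6539
  f2: (p6, p4, p1) → 44.6935
  f3: (p6, p2, p1) → 51.0904
  f4: (p5, p4, p1) → 34.5792
  f5: (p5, p8, p1) → 53.9586
  f6: (p7, p8, p1) → 91.5431
  f7: (p7, p8, p10) → 81.0975
  f8: (p7, p2, p1) → 133.0266
  f9: (p7, p2, p10) → 127.0813
  f10: (p11, p2, p4) → 15.7407
  f11: (p11, p6, p4) → 18.6613
  f12: (p11, p6, p2) → 34.1584
  f13: (p9, p5, p4) → 6.4386
  f14: (p9, p5, p8) → 12.7730
  f15: (p9, p10, p4) → 28.8432
  f16: (p9, p8, p10) → 58.0364
Σ area = 932.376

Euler characteristic 10−24+16 = 2 ✓

facets=16 area=932.376


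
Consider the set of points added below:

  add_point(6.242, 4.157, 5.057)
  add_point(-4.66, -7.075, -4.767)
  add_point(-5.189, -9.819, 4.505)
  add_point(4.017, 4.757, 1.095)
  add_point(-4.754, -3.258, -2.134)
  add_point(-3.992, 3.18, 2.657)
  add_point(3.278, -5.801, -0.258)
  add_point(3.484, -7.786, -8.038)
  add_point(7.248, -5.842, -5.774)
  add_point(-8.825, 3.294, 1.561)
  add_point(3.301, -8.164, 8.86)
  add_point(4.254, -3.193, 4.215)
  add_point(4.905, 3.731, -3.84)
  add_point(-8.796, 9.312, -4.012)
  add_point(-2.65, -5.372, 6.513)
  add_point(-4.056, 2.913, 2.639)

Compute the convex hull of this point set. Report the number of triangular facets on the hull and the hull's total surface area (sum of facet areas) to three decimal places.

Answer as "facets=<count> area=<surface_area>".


11 of the 16 inputs are extreme points: [0, 1, 2, 3, 7, 8, 9, 10, 12, 13, 14].

Area of each hull facet:
  f1: (p0, p10, p8) → 89.3541
  f2: (p1, p2, p9) → 60.0282
  f3: (p14, p2, p9) → 31.6259
  f4: (p14, p10, p2) → 18.8354
  f5: (p14, p0, p9) → 74.9589
  f6: (p14, p0, p10) → 44.3138
  f7: (p12, p0, p8) → 44.3109
  f8: (p7, p1, p2) → 39.3774
  f9: (p7, p10, p8) → 36.1786
  f10: (p7, p10, p2) → 73.6488
  f11: (p7, p12, p8) → 23.0576
  f12: (p3, p12, p0) → 8.1031
  f13: (p13, p7, p1) → 70.5417
  f14: (p13, p7, p12) → 88.5869
  f15: (p13, p1, p9) → 50.9030
  f16: (p13, p3, p12) → 36.8902
  f17: (p13, p0, p9) → 63.1525
  f18: (p13, p3, p0) → 21.1127
Σ area = 874.980

Euler: V−E+F = 11−27+18 = 2.

facets=18 area=874.980


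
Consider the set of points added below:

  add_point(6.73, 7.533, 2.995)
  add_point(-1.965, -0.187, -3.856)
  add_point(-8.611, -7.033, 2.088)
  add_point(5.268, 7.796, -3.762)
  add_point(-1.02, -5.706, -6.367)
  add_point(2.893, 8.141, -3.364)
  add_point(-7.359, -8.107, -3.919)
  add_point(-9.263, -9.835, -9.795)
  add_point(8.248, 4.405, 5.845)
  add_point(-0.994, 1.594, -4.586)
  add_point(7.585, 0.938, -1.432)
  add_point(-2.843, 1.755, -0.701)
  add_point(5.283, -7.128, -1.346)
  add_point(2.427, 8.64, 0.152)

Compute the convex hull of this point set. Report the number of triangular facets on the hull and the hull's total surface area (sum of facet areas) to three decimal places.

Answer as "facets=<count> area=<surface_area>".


facets=18 area=702.768

Hull vertices (11/14): indices [0, 2, 3, 4, 5, 7, 8, 10, 11, 12, 13].

Triangle areas on the boundary:
  f1: (p0, p13, p8) → 7.6623
  f2: (p2, p13, p8) → 88.1697
  f3: (p11, p2, p7) → 66.4411
  f4: (p11, p2, p13) → 16.8911
  f5: (p3, p0, p8) → 10.8411
  f6: (p3, p10, p8) → 30.6388
  f7: (p3, p0, p13) → 12.9085
  f8: (p4, p3, p7) → 46.2173
  f9: (p4, p3, p10) → 44.8430
  f10: (p12, p2, p8) → 99.2503
  f11: (p12, p10, p8) → 30.6994
  f12: (p12, p4, p10) → 34.2965
  f13: (p12, p2, p7) → 86.0170
  f14: (p12, p4, p7) → 24.8586
  f15: (p5, p3, p7) → 25.6282
  f16: (p5, p3, p13) → 4.1457
  f17: (p5, p11, p7) → 57.7847
  f18: (p5, p11, p13) → 15.4749
Σ area = 702.768

Euler: V−E+F = 11−27+18 = 2.


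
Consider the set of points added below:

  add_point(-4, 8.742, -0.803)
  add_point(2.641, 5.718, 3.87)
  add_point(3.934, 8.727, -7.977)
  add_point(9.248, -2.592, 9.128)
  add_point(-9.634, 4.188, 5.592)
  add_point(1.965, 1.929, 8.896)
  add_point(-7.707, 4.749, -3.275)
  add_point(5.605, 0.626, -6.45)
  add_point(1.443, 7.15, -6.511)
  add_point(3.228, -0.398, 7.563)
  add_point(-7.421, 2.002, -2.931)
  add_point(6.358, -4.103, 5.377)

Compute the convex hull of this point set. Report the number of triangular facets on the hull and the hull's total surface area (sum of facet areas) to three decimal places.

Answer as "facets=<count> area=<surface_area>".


Extreme-point indices: [0, 1, 2, 3, 4, 5, 6, 7, 10, 11] — 10 of 12 on the boundary.

Facet areas (half cross-product norm):
  f1: (p11, p3, p4) → 41.6423
  f2: (p10, p11, p4) → 76.8949
  f3: (p1, p2, p3) → 61.2421
  f4: (p6, p10, p4) → 12.4891
  f5: (p6, p10, p2) → 17.7384
  f6: (p7, p10, p2) → 55.3541
  f7: (p7, p10, p11) → 85.5992
  f8: (p7, p2, p3) → 62.6720
  f9: (p7, p11, p3) → 24.8513
  f10: (p5, p3, p4) → 22.1334
  f11: (p5, p1, p4) → 37.8592
  f12: (p5, p1, p3) → 26.3061
  f13: (p0, p1, p4) → 41.7499
  f14: (p0, p1, p2) → 45.3368
  f15: (p0, p6, p4) → 26.4647
  f16: (p0, p6, p2) → 31.4671
Σ area = 669.801

Euler: V−E+F = 10−24+16 = 2.

facets=16 area=669.801


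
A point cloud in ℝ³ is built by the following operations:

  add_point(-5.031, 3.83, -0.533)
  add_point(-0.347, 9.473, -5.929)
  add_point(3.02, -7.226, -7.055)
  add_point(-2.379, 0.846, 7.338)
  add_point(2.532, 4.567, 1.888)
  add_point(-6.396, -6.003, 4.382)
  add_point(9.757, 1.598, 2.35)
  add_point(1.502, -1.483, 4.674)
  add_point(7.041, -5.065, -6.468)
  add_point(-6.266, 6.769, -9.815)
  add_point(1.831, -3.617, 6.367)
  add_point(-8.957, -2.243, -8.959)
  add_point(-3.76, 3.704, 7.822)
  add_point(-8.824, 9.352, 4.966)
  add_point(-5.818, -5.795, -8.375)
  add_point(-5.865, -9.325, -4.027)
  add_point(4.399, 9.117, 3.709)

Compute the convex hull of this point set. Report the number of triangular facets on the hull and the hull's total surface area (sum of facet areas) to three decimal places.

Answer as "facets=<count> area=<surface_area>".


Points on the hull: [1, 2, 3, 5, 6, 8, 9, 10, 11, 12, 13, 14, 15, 16] (14 of 17).

Per-facet area ½‖(b−a)×(c−a)‖:
  f1: (p8, p1, p6) → 83.4163
  f2: (p10, p8, p6) → 57.6958
  f3: (p9, p8, p1) → 61.8235
  f4: (p9, p13, p11) → 71.8519
  f5: (p9, p13, p1) → 52.1568
  f6: (p14, p15, p11) → 11.0976
  f7: (p14, p9, p11) → 19.0754
  f8: (p16, p13, p12) → 43.0382
  f9: (p16, p10, p6) → 47.8776
  f10: (p16, p10, p12) → 49.1581
  f11: (p16, p1, p6) → 49.5918
  f12: (p16, p13, p1) → 66.7425
  f13: (p5, p10, p15) → 38.5103
  f14: (p5, p13, p12) → 40.0714
  f15: (p5, p15, p11) → 40.7058
  f16: (p5, p13, p11) → 105.9817
  f17: (p2, p10, p15) → 63.4415
  f18: (p2, p10, p8) → 31.6355
  f19: (p2, p14, p15) → 24.8064
  f20: (p2, p9, p8) → 38.9258
  f21: (p2, p14, p9) → 56.0051
  f22: (p3, p10, p12) → 2.9710
  f23: (p3, p5, p12) → 11.1928
  f24: (p3, p5, p10) → 24.9833
Σ area = 1092.756

Euler: V−E+F = 14−36+24 = 2.

facets=24 area=1092.756


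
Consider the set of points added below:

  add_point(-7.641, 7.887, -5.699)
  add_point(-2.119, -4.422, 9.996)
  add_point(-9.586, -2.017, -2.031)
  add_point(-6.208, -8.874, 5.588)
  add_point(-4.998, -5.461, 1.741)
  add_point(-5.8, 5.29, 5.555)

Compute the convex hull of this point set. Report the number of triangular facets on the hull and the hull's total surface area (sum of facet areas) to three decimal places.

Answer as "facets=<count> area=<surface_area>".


Hull vertices (6/6): indices [0, 1, 2, 3, 4, 5].

Per-facet area ½‖(b−a)×(c−a)‖:
  f1: (p5, p0, p2) → 54.2057
  f2: (p5, p0, p1) → 51.7999
  f3: (p5, p3, p2) → 59.5234
  f4: (p5, p3, p1) → 42.0341
  f5: (p4, p0, p2) → 31.2797
  f6: (p4, p3, p2) → 14.8886
  f7: (p4, p0, p1) → 62.4503
  f8: (p4, p3, p1) → 19.6984
Σ area = 335.880

Euler: V−E+F = 6−12+8 = 2.

facets=8 area=335.880


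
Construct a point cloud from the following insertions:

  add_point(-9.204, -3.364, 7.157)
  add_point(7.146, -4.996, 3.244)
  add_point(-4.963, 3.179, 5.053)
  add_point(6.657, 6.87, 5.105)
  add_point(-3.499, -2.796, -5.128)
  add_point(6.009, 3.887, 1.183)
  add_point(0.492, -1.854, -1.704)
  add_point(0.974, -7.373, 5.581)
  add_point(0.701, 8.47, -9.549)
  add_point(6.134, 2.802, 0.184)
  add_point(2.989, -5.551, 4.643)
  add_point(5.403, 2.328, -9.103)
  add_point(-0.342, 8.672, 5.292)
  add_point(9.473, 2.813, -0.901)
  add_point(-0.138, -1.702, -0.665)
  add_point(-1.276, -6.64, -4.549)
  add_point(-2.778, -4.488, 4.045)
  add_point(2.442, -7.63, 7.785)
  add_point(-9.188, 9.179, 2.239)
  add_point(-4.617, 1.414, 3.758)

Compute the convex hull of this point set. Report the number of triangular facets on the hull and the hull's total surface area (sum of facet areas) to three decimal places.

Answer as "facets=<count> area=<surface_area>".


facets=20 area=987.569

12 of the 20 inputs are extreme points: [0, 1, 3, 4, 7, 8, 11, 12, 13, 15, 17, 18].

Triangle areas on the boundary:
  f1: (p3, p8, p13) → 52.6560
  f2: (p7, p15, p0) → 57.2733
  f3: (p11, p8, p13) → 34.1115
  f4: (p4, p18, p0) → 84.8327
  f5: (p4, p15, p0) → 30.3074
  f6: (p4, p8, p18) → 88.8779
  f7: (p4, p11, p8) → 42.4493
  f8: (p4, p11, p15) → 24.6354
  f9: (p12, p18, p0) → 62.2324
  f10: (p12, p8, p18) → 67.3599
  f11: (p12, p3, p8) → 53.5312
  f12: (p1, p3, p13) → 35.5425
  f13: (p1, p11, p13) → 40.6091
  f14: (p1, p11, p15) → 67.6868
  f15: (p17, p1, p3) → 41.1080
  f16: (p17, p7, p0) → 13.3083
  f17: (p17, p7, p15) → 4.9867
  f18: (p17, p1, p15) → 40.6287
  f19: (p17, p12, p0) → 90.0282
  f20: (p17, p12, p3) → 55.4040
Σ area = 987.569

Euler: V−E+F = 12−30+20 = 2.


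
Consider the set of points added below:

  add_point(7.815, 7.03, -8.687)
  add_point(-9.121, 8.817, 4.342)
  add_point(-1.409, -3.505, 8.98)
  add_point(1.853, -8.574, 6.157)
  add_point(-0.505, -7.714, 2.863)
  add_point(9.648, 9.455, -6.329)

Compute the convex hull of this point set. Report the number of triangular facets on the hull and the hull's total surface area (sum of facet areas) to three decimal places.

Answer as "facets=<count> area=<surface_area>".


facets=8 area=601.892

6 of the 6 inputs are extreme points: [0, 1, 2, 3, 4, 5].

Triangle areas on the boundary:
  f1: (p0, p5, p1) → 41.1974
  f2: (p0, p3, p5) → 42.4311
  f3: (p4, p0, p1) → 175.2584
  f4: (p4, p0, p3) → 39.4830
  f5: (p2, p5, p1) → 158.8900
  f6: (p2, p3, p5) → 75.9224
  f7: (p2, p4, p1) → 54.9959
  f8: (p2, p4, p3) → 13.7137
Σ area = 601.892

Euler: V−E+F = 6−12+8 = 2.


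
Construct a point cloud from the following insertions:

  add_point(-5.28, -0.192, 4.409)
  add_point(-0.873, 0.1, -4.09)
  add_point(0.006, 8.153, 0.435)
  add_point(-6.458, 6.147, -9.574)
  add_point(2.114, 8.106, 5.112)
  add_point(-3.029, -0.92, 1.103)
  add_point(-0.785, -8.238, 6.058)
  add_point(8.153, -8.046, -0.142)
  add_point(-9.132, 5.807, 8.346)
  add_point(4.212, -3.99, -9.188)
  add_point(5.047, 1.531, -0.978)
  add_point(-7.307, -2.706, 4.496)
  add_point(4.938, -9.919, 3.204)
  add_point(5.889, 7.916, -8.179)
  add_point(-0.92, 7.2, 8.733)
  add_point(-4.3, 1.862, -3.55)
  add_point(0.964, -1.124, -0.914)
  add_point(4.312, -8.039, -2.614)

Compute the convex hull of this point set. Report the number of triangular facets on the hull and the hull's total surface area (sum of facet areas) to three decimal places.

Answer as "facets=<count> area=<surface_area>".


Points on the hull: [2, 3, 4, 6, 7, 8, 9, 11, 12, 13, 14, 17] (12 of 18).

Area of each hull facet:
  f1: (p3, p2, p8) → 73.9813
  f2: (p13, p3, p2) → 58.1483
  f3: (p11, p3, p8) → 78.6169
  f4: (p4, p2, p8) → 30.2959
  f5: (p4, p14, p8) → 15.7706
  f6: (p4, p13, p2) → 22.8494
  f7: (p4, p13, p7) → 114.9884
  f8: (p4, p14, p7) → 41.8418
  f9: (p9, p11, p3) → 114.7160
  f10: (p9, p13, p7) → 62.2685
  f11: (p9, p13, p3) → 72.5754
  f12: (p12, p14, p7) → 47.2632
  f13: (p17, p9, p11) → 55.1892
  f14: (p17, p9, p7) → 15.5426
  f15: (p17, p12, p7) → 11.2463
  f16: (p6, p17, p11) → 42.7333
  f17: (p6, p17, p12) → 19.7131
  f18: (p6, p11, p8) → 31.7889
  f19: (p6, p14, p8) → 64.4399
  f20: (p6, p12, p14) → 48.8722
Σ area = 1022.841

Euler: V−E+F = 12−30+20 = 2.

facets=20 area=1022.841


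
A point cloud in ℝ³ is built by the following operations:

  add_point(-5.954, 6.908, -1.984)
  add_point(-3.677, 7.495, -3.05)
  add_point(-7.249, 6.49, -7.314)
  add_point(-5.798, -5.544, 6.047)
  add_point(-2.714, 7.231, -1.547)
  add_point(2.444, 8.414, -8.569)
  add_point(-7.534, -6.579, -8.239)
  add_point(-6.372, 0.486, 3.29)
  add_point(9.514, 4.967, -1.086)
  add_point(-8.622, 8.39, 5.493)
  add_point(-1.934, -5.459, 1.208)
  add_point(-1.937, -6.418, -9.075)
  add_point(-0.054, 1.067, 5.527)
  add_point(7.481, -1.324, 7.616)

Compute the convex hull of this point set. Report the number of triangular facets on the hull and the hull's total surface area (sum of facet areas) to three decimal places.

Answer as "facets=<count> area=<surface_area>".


Points on the hull: [2, 3, 5, 6, 8, 9, 10, 11, 13] (9 of 14).

Facet areas (half cross-product norm):
  f1: (p13, p8, p9) → 100.7271
  f2: (p5, p8, p9) → 96.1849
  f3: (p3, p6, p9) → 102.6401
  f4: (p3, p13, p9) → 99.2249
  f5: (p11, p13, p8) → 97.6221
  f6: (p11, p5, p8) → 83.5954
  f7: (p11, p3, p6) → 40.8289
  f8: (p2, p6, p9) → 83.3591
  f9: (p2, p5, p9) → 63.5596
  f10: (p2, p11, p6) → 37.0667
  f11: (p2, p11, p5) → 68.5714
  f12: (p10, p3, p13) → 37.4088
  f13: (p10, p11, p13) → 51.8983
  f14: (p10, p11, p3) → 20.1497
Σ area = 982.837

Euler: V−E+F = 9−21+14 = 2.

facets=14 area=982.837


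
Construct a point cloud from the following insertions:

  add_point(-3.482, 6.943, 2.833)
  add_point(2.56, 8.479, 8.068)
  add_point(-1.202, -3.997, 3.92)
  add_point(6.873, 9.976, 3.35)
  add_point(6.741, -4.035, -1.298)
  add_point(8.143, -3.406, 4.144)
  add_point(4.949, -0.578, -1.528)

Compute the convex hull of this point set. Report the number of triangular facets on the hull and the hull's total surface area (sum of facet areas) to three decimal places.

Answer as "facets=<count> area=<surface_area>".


Hull vertices (7/7): indices [0, 1, 2, 3, 4, 5, 6].

Triangle areas on the boundary:
  f1: (p4, p3, p5) → 38.0548
  f2: (p1, p3, p0) → 26.6600
  f3: (p1, p3, p5) → 43.2448
  f4: (p6, p3, p0) → 57.5354
  f5: (p6, p4, p3) → 16.5418
  f6: (p2, p1, p0) → 45.6815
  f7: (p2, p1, p5) → 60.2441
  f8: (p2, p4, p5) → 25.4430
  f9: (p2, p6, p0) → 47.7658
  f10: (p2, p6, p4) → 17.3270
Σ area = 378.498

Check V−E+F: 7 − 15 + 10 = 2.

facets=10 area=378.498


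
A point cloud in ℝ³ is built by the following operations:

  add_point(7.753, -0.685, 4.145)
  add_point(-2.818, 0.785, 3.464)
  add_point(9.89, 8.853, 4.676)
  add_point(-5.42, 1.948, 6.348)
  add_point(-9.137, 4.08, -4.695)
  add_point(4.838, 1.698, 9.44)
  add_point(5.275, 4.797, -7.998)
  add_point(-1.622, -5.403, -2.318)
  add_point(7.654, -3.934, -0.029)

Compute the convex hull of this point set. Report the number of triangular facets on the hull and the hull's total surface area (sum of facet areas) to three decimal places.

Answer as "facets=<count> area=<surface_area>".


Hull vertices (8/9): indices [0, 2, 3, 4, 5, 6, 7, 8].

Triangle areas on the boundary:
  f1: (p6, p2, p4) → 103.3337
  f2: (p6, p7, p4) → 78.3388
  f3: (p3, p2, p4) → 99.2564
  f4: (p3, p7, p4) → 62.8471
  f5: (p8, p6, p2) → 75.7977
  f6: (p8, p6, p7) → 56.6362
  f7: (p5, p3, p7) → 63.8199
  f8: (p5, p8, p7) → 54.9282
  f9: (p5, p3, p2) → 50.4259
  f10: (p0, p8, p2) → 19.7812
  f11: (p0, p5, p2) → 30.2985
  f12: (p0, p5, p8) → 8.7743
Σ area = 704.238

Euler: V−E+F = 8−18+12 = 2.

facets=12 area=704.238


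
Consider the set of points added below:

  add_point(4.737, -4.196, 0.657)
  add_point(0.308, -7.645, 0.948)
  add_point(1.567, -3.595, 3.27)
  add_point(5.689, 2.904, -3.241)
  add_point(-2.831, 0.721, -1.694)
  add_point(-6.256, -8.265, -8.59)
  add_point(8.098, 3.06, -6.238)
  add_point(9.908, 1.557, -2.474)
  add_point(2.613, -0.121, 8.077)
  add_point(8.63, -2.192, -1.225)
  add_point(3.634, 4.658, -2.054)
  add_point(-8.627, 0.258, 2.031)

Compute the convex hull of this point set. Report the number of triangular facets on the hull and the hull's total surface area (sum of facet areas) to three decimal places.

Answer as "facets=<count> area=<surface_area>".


10 of the 12 inputs are extreme points: [0, 1, 4, 5, 6, 7, 8, 9, 10, 11].

Area of each hull facet:
  f1: (p1, p5, p11) → 65.9596
  f2: (p1, p8, p11) → 59.1707
  f3: (p4, p5, p11) → 40.8488
  f4: (p10, p8, p7) → 39.3758
  f5: (p10, p6, p7) → 13.7851
  f6: (p10, p8, p11) → 67.0182
  f7: (p10, p4, p11) → 16.4854
  f8: (p10, p6, p5) → 55.4133
  f9: (p10, p4, p5) → 35.3990
  f10: (p9, p8, p7) → 22.6805
  f11: (p9, p1, p5) → 56.0217
  f12: (p9, p6, p7) → 8.2987
  f13: (p9, p6, p5) → 64.0418
  f14: (p0, p1, p8) → 24.4980
  f15: (p0, p9, p8) → 19.5722
  f16: (p0, p9, p1) → 5.1839
Σ area = 593.753

Euler characteristic 10−24+16 = 2 ✓

facets=16 area=593.753


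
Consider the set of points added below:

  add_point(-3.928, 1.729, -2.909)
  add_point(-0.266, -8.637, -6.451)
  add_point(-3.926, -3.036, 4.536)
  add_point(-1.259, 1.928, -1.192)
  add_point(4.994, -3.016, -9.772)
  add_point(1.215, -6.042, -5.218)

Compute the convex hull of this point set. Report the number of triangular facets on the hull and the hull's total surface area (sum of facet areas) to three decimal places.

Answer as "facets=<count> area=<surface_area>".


Extreme-point indices: [0, 1, 2, 3, 4, 5] — 6 of 6 on the boundary.

Facet areas (half cross-product norm):
  f1: (p1, p4, p0) → 46.4638
  f2: (p2, p1, p0) → 49.7326
  f3: (p3, p4, p0) → 18.6139
  f4: (p3, p2, p0) → 12.7459
  f5: (p3, p2, p4) → 42.2832
  f6: (p5, p1, p4) → 10.0021
  f7: (p5, p2, p4) → 26.3249
  f8: (p5, p2, p1) → 17.4310
Σ area = 223.598

Check V−E+F: 6 − 12 + 8 = 2.

facets=8 area=223.598


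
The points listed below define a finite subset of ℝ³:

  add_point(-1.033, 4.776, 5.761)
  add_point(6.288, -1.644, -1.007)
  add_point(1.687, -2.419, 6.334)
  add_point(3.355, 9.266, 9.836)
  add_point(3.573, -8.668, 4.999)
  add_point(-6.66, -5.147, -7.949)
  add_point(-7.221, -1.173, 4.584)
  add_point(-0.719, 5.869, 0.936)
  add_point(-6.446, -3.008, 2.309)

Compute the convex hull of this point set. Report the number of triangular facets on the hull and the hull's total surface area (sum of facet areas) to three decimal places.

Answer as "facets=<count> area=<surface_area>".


Points on the hull: [1, 2, 3, 4, 5, 6, 7, 8] (8 of 9).

Per-facet area ½‖(b−a)×(c−a)‖:
  f1: (p4, p3, p1) → 75.3942
  f2: (p5, p4, p1) → 72.1768
  f3: (p2, p3, p6) → 56.3181
  f4: (p2, p4, p6) → 28.4261
  f5: (p2, p4, p3) → 17.1116
  f6: (p7, p3, p1) → 53.6923
  f7: (p7, p5, p1) → 74.7397
  f8: (p7, p3, p6) → 52.3644
  f9: (p7, p5, p6) → 66.6279
  f10: (p8, p4, p6) → 16.8238
  f11: (p8, p5, p6) → 8.2187
  f12: (p8, p5, p4) → 61.2976
Σ area = 583.191

Euler characteristic 8−18+12 = 2 ✓

facets=12 area=583.191


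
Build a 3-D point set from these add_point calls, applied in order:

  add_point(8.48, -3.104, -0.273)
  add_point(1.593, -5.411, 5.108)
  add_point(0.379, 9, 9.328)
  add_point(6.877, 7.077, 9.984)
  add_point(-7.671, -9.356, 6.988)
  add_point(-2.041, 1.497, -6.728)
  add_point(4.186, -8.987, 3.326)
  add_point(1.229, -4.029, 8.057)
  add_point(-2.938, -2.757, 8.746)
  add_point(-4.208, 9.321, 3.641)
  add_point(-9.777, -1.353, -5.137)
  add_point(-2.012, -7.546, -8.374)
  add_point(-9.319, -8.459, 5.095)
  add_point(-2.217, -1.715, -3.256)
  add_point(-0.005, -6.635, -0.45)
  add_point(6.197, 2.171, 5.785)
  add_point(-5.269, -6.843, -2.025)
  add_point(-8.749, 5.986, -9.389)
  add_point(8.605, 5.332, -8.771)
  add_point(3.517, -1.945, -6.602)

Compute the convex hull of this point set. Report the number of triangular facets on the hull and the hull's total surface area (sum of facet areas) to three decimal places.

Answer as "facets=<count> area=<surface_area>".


Hull vertices (13/20): indices [0, 2, 3, 4, 6, 7, 8, 9, 10, 11, 12, 17, 18].

Per-facet area ½‖(b−a)×(c−a)‖:
  f1: (p17, p9, p18) → 115.8494
  f2: (p17, p11, p10) → 43.0234
  f3: (p17, p11, p18) → 115.4745
  f4: (p2, p9, p18) → 66.6350
  f5: (p2, p3, p18) → 64.3793
  f6: (p12, p11, p10) → 64.7100
  f7: (p12, p11, p4) → 19.1718
  f8: (p12, p17, p10) → 23.8914
  f9: (p12, p17, p9) → 127.8259
  f10: (p12, p2, p4) → 26.8857
  f11: (p12, p2, p9) → 67.6922
  f12: (p0, p3, p18) → 87.0577
  f13: (p0, p11, p18) → 82.3440
  f14: (p8, p2, p4) → 18.9221
  f15: (p8, p2, p3) → 41.6304
  f16: (p7, p8, p4) → 17.6132
  f17: (p7, p8, p3) → 27.5112
  f18: (p6, p11, p4) → 81.2926
  f19: (p6, p0, p11) → 52.7559
  f20: (p6, p7, p4) → 38.8284
  f21: (p6, p0, p3) → 58.5136
  f22: (p6, p7, p3) → 40.6229
Σ area = 1282.630

Euler characteristic 13−33+22 = 2 ✓

facets=22 area=1282.630


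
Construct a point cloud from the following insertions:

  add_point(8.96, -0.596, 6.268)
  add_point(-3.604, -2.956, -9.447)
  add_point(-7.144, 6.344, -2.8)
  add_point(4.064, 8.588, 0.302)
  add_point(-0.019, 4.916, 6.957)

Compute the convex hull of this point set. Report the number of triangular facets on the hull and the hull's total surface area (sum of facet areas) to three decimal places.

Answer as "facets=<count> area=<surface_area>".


facets=6 area=433.823

Extreme-point indices: [0, 1, 2, 3, 4] — 5 of 5 on the boundary.

Triangle areas on the boundary:
  f1: (p3, p1, p2) → 70.8608
  f2: (p3, p1, p0) → 101.5023
  f3: (p4, p1, p2) → 71.5897
  f4: (p4, p1, p0) → 97.2531
  f5: (p4, p3, p2) → 48.2958
  f6: (p4, p3, p0) → 44.3217
Σ area = 433.823

Euler: V−E+F = 5−9+6 = 2.


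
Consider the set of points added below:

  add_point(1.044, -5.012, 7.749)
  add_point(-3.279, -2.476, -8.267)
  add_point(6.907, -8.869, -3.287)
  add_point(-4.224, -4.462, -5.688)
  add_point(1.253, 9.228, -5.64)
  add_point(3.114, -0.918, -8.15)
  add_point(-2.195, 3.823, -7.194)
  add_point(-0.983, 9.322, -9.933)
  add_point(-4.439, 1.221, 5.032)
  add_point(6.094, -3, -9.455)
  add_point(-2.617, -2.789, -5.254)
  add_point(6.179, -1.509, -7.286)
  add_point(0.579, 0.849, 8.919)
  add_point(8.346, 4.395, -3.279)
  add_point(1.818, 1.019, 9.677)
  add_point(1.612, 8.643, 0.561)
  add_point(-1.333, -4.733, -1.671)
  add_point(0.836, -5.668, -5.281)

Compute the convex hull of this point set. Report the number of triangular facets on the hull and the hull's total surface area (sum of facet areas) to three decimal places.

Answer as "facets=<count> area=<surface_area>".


facets=20 area=803.460

Points on the hull: [0, 1, 2, 3, 4, 7, 8, 9, 12, 13, 14, 15] (12 of 18).

Area of each hull facet:
  f1: (p14, p2, p13) → 95.6169
  f2: (p3, p7, p8) → 88.2433
  f3: (p0, p14, p2) → 36.6046
  f4: (p0, p3, p8) → 52.8666
  f5: (p0, p3, p2) → 74.8180
  f6: (p15, p14, p13) → 52.5285
  f7: (p15, p7, p8) → 54.2885
  f8: (p15, p14, p8) → 40.4472
  f9: (p9, p7, p13) → 60.3585
  f10: (p9, p2, p13) → 42.2770
  f11: (p12, p14, p8) → 0.9540
  f12: (p12, p0, p8) → 19.0579
  f13: (p12, p0, p14) → 4.3343
  f14: (p4, p7, p13) → 17.0126
  f15: (p4, p15, p13) → 25.9029
  f16: (p4, p15, p7) → 6.2696
  f17: (p1, p3, p7) → 14.1220
  f18: (p1, p9, p7) → 56.7535
  f19: (p1, p3, p2) → 20.5741
  f20: (p1, p9, p2) → 40.4304
Σ area = 803.460

Check V−E+F: 12 − 30 + 20 = 2.


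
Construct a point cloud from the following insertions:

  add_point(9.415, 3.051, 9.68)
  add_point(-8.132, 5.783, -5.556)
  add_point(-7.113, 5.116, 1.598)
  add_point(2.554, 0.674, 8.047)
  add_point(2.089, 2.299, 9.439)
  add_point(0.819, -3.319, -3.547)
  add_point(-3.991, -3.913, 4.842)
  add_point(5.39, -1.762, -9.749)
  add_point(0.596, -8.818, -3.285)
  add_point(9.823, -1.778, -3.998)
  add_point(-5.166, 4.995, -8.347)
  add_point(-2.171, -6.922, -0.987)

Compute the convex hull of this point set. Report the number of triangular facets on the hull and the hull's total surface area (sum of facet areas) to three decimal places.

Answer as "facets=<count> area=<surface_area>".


Hull vertices (10/12): indices [0, 1, 2, 4, 6, 7, 8, 9, 10, 11].

Area of each hull facet:
  f1: (p0, p8, p9) → 83.7432
  f2: (p6, p0, p8) → 83.4024
  f3: (p7, p8, p9) → 38.0222
  f4: (p11, p8, p1) → 25.9619
  f5: (p11, p6, p1) → 48.9670
  f6: (p11, p6, p8) → 6.7750
  f7: (p2, p0, p1) → 55.3824
  f8: (p2, p6, p1) → 32.8262
  f9: (p10, p7, p9) → 41.4656
  f10: (p10, p0, p1) → 48.1792
  f11: (p10, p0, p9) → 123.0092
  f12: (p10, p8, p1) → 32.0302
  f13: (p10, p7, p8) → 67.2236
  f14: (p4, p6, p0) → 26.0639
  f15: (p4, p2, p0) → 31.0342
  f16: (p4, p2, p6) → 48.3467
Σ area = 792.433

Euler: V−E+F = 10−24+16 = 2.

facets=16 area=792.433


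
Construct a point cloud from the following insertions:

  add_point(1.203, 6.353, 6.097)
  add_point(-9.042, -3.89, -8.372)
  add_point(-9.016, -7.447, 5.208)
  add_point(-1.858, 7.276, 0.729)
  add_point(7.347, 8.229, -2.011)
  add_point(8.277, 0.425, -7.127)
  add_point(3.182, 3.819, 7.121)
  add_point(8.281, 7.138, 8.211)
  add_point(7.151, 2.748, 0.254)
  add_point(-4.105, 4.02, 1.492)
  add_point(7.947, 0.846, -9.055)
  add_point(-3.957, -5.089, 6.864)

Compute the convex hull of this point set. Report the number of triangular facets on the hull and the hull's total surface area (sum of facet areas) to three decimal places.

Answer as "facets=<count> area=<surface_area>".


Hull vertices (10/12): indices [0, 1, 2, 3, 4, 5, 7, 9, 10, 11].

Area of each hull facet:
  f1: (p5, p10, p1) → 17.6200
  f2: (p5, p2, p1) → 125.5799
  f3: (p4, p3, p7) → 48.7516
  f4: (p4, p5, p7) → 43.3841
  f5: (p4, p5, p10) → 8.8420
  f6: (p4, p10, p1) → 89.6541
  f7: (p4, p3, p1) → 73.2284
  f8: (p0, p3, p7) → 16.6704
  f9: (p11, p5, p7) → 135.8616
  f10: (p11, p5, p2) → 50.1584
  f11: (p11, p0, p7) → 41.2329
  f12: (p11, p0, p2) → 25.8618
  f13: (p9, p0, p2) → 44.7580
  f14: (p9, p0, p3) → 12.5860
  f15: (p9, p2, p1) → 79.1892
  f16: (p9, p3, p1) → 23.0810
Σ area = 836.459

Euler: V−E+F = 10−24+16 = 2.

facets=16 area=836.459


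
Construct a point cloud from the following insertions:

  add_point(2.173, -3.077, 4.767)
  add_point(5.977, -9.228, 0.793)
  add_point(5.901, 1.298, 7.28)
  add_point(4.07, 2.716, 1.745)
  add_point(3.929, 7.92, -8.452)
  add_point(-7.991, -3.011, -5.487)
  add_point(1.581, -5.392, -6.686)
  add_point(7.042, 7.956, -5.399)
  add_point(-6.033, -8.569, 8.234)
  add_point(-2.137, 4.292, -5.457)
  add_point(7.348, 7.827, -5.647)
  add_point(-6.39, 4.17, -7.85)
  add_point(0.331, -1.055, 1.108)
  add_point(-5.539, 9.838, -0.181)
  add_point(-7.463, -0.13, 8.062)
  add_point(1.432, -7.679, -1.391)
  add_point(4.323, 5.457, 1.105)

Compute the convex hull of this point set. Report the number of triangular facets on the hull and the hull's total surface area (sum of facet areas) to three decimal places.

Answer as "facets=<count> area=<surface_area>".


Hull vertices (13/17): indices [1, 2, 4, 5, 6, 7, 8, 10, 11, 13, 14, 15, 16].

Per-facet area ½‖(b−a)×(c−a)‖:
  f1: (p6, p1, p10) → 68.0124
  f2: (p11, p13, p5) → 35.0013
  f3: (p11, p6, p5) → 38.3875
  f4: (p15, p8, p1) → 31.6924
  f5: (p15, p6, p1) → 13.3988
  f6: (p15, p8, p5) → 67.6029
  f7: (p15, p6, p5) → 28.6411
  f8: (p2, p8, p1) → 82.8159
  f9: (p2, p1, p10) → 89.6560
  f10: (p4, p6, p10) → 30.1365
  f11: (p4, p11, p6) → 64.8317
  f12: (p4, p11, p13) → 51.0799
  f13: (p14, p2, p8) → 57.5236
  f14: (p14, p2, p13) → 84.9158
  f15: (p14, p8, p5) → 58.3794
  f16: (p14, p13, p5) → 80.8461
  f17: (p16, p2, p13) → 35.7057
  f18: (p7, p16, p13) → 40.4678
  f19: (p7, p4, p10) → 0.8986
  f20: (p7, p4, p13) → 27.6483
  f21: (p7, p2, p10) → 2.6698
  f22: (p7, p16, p2) → 16.5792
Σ area = 1006.891

Euler characteristic 13−33+22 = 2 ✓

facets=22 area=1006.891


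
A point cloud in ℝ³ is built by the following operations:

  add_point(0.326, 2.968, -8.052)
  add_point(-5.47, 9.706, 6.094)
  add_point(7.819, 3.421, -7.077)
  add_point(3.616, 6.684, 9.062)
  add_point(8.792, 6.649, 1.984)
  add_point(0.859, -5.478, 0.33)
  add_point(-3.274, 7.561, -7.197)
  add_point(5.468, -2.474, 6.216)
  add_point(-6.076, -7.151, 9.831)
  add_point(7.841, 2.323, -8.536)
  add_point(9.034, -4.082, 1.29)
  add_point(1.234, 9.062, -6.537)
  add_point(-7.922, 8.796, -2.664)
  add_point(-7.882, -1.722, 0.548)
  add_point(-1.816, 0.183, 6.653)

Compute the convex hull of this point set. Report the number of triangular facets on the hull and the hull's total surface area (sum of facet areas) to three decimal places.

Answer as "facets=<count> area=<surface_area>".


Points on the hull: [0, 1, 2, 3, 4, 5, 6, 7, 8, 9, 10, 11, 12, 13] (14 of 15).

Facet areas (half cross-product norm):
  f1: (p1, p8, p12) → 78.5556
  f2: (p3, p1, p8) → 81.8567
  f3: (p3, p4, p1) → 41.9660
  f4: (p3, p4, p10) → 47.0452
  f5: (p5, p8, p10) → 42.8612
  f6: (p9, p4, p10) → 55.2545
  f7: (p9, p5, p10) → 48.9472
  f8: (p9, p5, p0) → 44.9324
  f9: (p9, p6, p0) → 16.2881
  f10: (p7, p8, p10) → 31.6549
  f11: (p7, p3, p10) → 25.1251
  f12: (p7, p3, p8) → 63.0912
  f13: (p13, p5, p8) → 48.9949
  f14: (p13, p5, p0) → 53.9777
  f15: (p13, p8, p12) → 41.2742
  f16: (p13, p6, p12) → 36.3342
  f17: (p13, p6, p0) → 36.8974
  f18: (p11, p9, p6) → 21.2410
  f19: (p11, p4, p1) → 78.5893
  f20: (p11, p1, p12) → 45.1016
  f21: (p11, p6, p12) → 13.6527
  f22: (p2, p9, p4) → 2.8004
  f23: (p2, p11, p4) → 41.1576
  f24: (p2, p11, p9) → 7.0870
Σ area = 1004.686

Euler: V−E+F = 14−36+24 = 2.

facets=24 area=1004.686


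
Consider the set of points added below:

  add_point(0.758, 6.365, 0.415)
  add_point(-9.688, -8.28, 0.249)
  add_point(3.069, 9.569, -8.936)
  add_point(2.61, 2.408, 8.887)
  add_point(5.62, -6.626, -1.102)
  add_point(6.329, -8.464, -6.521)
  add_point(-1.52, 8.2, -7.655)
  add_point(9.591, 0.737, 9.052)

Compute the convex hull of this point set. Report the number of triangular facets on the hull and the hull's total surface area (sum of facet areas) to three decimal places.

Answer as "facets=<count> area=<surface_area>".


Hull vertices (8/8): indices [0, 1, 2, 3, 4, 5, 6, 7].

Facet areas (half cross-product norm):
  f1: (p5, p2, p7) → 159.3476
  f2: (p3, p7, p1) → 56.3783
  f3: (p4, p7, p1) → 97.2615
  f4: (p4, p5, p1) → 43.9130
  f5: (p4, p5, p7) → 18.9240
  f6: (p6, p5, p1) → 148.6009
  f7: (p6, p5, p2) → 45.3633
  f8: (p0, p2, p7) → 56.6724
  f9: (p0, p3, p7) → 32.5802
  f10: (p0, p6, p2) → 21.2421
  f11: (p0, p3, p1) → 83.6981
  f12: (p0, p6, p1) → 77.2042
Σ area = 841.186

Euler: V−E+F = 8−18+12 = 2.

facets=12 area=841.186


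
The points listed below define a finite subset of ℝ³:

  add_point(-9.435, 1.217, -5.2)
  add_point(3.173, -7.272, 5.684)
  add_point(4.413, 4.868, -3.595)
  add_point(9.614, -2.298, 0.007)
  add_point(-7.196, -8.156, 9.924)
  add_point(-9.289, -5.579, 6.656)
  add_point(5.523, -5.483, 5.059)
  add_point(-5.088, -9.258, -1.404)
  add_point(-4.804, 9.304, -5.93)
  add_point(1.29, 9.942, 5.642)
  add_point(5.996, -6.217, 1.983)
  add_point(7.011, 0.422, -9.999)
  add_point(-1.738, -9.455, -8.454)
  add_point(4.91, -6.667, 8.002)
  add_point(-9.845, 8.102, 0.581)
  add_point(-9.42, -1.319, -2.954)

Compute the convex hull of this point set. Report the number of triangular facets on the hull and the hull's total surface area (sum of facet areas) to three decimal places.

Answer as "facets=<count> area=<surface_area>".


Hull vertices (15/16): indices [0, 1, 2, 3, 4, 5, 7, 8, 9, 10, 11, 12, 13, 14, 15].

Per-facet area ½‖(b−a)×(c−a)‖:
  f1: (p11, p12, p3) → 70.3370
  f2: (p9, p4, p14) → 114.7493
  f3: (p10, p12, p3) → 36.7312
  f4: (p13, p9, p3) → 79.7338
  f5: (p13, p9, p4) → 105.7053
  f6: (p13, p10, p3) → 15.0626
  f7: (p13, p10, p12) → 31.3676
  f8: (p8, p9, p14) → 49.8739
  f9: (p8, p11, p12) → 101.2433
  f10: (p2, p11, p3) → 37.6594
  f11: (p2, p9, p3) → 51.6393
  f12: (p2, p8, p11) → 40.6483
  f13: (p2, p8, p9) → 55.7154
  f14: (p7, p15, p12) → 35.7296
  f15: (p0, p15, p12) → 20.6976
  f16: (p0, p8, p12) → 58.5708
  f17: (p0, p15, p14) → 15.0779
  f18: (p0, p8, p14) → 33.9879
  f19: (p5, p7, p4) → 22.4803
  f20: (p5, p7, p15) → 41.4617
  f21: (p5, p4, p14) → 20.6327
  f22: (p5, p15, p14) → 52.8472
  f23: (p1, p13, p12) → 6.8270
  f24: (p1, p7, p12) → 41.6802
  f25: (p1, p13, p4) → 16.0446
  f26: (p1, p7, p4) → 55.1574
Σ area = 1211.662

Euler characteristic 15−39+26 = 2 ✓

facets=26 area=1211.662


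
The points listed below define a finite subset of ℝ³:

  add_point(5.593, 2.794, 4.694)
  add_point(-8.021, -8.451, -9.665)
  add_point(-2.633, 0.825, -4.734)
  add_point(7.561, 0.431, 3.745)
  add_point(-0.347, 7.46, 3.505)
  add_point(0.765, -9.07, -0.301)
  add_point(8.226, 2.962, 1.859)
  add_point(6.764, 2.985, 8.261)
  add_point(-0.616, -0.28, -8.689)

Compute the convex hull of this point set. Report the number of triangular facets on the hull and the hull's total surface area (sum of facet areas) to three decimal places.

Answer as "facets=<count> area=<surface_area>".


8 of the 9 inputs are extreme points: [1, 2, 3, 4, 5, 6, 7, 8].

Triangle areas on the boundary:
  f1: (p5, p4, p1) → 108.9839
  f2: (p7, p4, p6) → 30.0901
  f3: (p7, p5, p4) → 75.6093
  f4: (p8, p4, p6) → 65.8775
  f5: (p8, p5, p1) → 62.1943
  f6: (p8, p5, p6) → 78.5610
  f7: (p3, p5, p6) → 16.9696
  f8: (p3, p7, p6) → 8.3668
  f9: (p3, p7, p5) → 26.6117
  f10: (p2, p4, p1) → 28.3673
  f11: (p2, p8, p1) → 25.3031
  f12: (p2, p8, p4) → 17.3578
Σ area = 544.292

Euler: V−E+F = 8−18+12 = 2.

facets=12 area=544.292


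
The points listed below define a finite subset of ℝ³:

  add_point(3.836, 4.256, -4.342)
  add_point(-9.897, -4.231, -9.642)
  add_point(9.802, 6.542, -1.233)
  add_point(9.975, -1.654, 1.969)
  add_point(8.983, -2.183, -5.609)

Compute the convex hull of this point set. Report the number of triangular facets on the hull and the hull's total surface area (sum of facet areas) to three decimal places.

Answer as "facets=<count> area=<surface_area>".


Hull vertices (5/5): indices [0, 1, 2, 3, 4].

Facet areas (half cross-product norm):
  f1: (p2, p3, p1) → 101.4449
  f2: (p4, p3, p1) → 69.9705
  f3: (p4, p2, p3) → 32.1789
  f4: (p0, p2, p1) → 13.1956
  f5: (p0, p4, p1) → 70.7026
  f6: (p0, p4, p2) → 29.0105
Σ area = 316.503

Euler characteristic 5−9+6 = 2 ✓

facets=6 area=316.503


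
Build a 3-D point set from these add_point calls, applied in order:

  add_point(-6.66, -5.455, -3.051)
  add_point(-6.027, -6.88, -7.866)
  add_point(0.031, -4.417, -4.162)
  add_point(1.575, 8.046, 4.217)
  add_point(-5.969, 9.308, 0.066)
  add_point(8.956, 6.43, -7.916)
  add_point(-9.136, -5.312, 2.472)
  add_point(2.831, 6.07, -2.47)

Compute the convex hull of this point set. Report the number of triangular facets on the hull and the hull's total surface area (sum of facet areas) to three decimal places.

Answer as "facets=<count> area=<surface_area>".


facets=8 area=614.775

Points on the hull: [1, 2, 3, 4, 5, 6] (6 of 8).

Per-facet area ½‖(b−a)×(c−a)‖:
  f1: (p1, p4, p6) → 82.4297
  f2: (p1, p4, p5) → 144.8245
  f3: (p3, p4, p6) → 65.8889
  f4: (p3, p4, p5) → 62.0859
  f5: (p2, p1, p6) → 39.2998
  f6: (p2, p1, p5) → 43.2103
  f7: (p2, p3, p6) → 84.3346
  f8: (p2, p3, p5) → 92.7013
Σ area = 614.775

Euler: V−E+F = 6−12+8 = 2.
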